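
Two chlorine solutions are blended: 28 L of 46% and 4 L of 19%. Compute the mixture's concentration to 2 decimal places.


Solute in mixture 1 = 46% of 28 L = 28*46/100 = 322/25 L
Solute in mixture 2 = 19% of 4 L = 4*19/100 = 19/25 L
Total solute = 322/25 + 19/25 = 341/25 L
Total volume = 28 + 4 = 32 L
Final concentration = 341/25/32 * 100 = 42.63%

42.63


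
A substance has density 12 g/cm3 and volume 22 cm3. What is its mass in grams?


Using mass = density * volume
Density = 12 g/cm3
Volume = 22 cm3
Mass = 12 * 22
= 264 g

264


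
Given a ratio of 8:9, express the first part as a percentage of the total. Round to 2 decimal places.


Total parts = 8 + 9 = 17
First part fraction = 8/17
Percentage = (8/17) * 100
= 0.470588 * 100
= 47.06%

47.06


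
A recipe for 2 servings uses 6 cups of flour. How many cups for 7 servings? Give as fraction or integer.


Original: 6 cups for 2 servings
Target servings = 7
Scaling factor = 7/2
New amount = 6 * 7/2
= 42/2
= 21 cups

21


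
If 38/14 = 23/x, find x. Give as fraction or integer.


Setting up: 38/14 = 23/x
Cross multiply: 38 * x = 14 * 23
38x = 322
x = 322/38
x = 161/19

161/19


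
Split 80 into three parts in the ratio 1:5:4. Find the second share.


Ratio = 1:5:4
Total parts = 1 + 5 + 4 = 10
Value per part = 80 / 10 = 8
First share = 1 * 8 = 8
Middle share = 5 * 8 = 40
Third share = 4 * 8 = 32

40


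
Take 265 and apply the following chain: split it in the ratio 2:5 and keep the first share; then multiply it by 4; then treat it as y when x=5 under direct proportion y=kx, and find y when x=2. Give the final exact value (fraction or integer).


Start with 265.
Step 1: Split 2:5, first share = 265 * 2/7 = 530/7
Step 2: Multiply by 4: 530/7 * 4 = 2120/7
Step 3: Direct prop: k = (2120/7)/5; new y = k*2 = 2120/7*2/5 = 848/7
Final result = 848/7

848/7


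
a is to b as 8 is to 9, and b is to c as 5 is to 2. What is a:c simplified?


Given a:b = 8:9 and b:c = 5:2
Make b consistent. Multiply first ratio by 5: a:b = 40:45
Multiply second ratio by 9: b:c = 45:18
Now b = 45 in both, so a:b:c = 40:45:18
Therefore a:c = 40:18
Simplify by GCD: a:c = 20:9

20:9


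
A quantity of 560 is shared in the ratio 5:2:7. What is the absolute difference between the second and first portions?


Total parts = 5 + 2 + 7 = 14
Value per part = 560 / 14 = 40
Shares: 5*40=200, 2*40=80, 7*40=280
Second share = 80, first share = 200
Difference = |80 - 200| = 120

120


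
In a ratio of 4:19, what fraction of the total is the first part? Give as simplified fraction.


Total parts = 4 + 19 = 23
First part fraction = 4/23
Simplify: 4/23 = 4/23

4/23


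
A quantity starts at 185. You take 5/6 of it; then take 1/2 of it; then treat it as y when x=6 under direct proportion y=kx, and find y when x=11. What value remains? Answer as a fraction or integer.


Start with 185.
Step 1: Take 5/6: 185 * 5/6 = 925/6
Step 2: Take 1/2: 925/6 * 1/2 = 925/12
Step 3: Direct prop: k = (925/12)/6; new y = k*11 = 925/12*11/6 = 10175/72
Final result = 10175/72

10175/72


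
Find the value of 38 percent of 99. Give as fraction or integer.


Compute 38% of 99
Convert percentage: 38% = 38/100
Multiply: 99 * 38/100
= 3762/100
= 1881/50

1881/50


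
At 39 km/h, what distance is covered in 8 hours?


Using distance = speed * time
Speed = 39 km/h
Time = 8 hours
Distance = 39 * 8
= 312 km

312


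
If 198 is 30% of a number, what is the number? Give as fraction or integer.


Given: 198 is 30% of the whole
Set up: 198 = 30/100 * whole
whole = 198 * 100 / 30
whole = 19800 / 30
whole = 660

660


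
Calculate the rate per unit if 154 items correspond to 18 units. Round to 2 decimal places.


Total items = 154
Number of units = 18
Unit rate = 154 / 18
= 8.56 items per unit

8.56


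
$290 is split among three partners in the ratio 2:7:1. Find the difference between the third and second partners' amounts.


Total parts = 2 + 7 + 1 = 10
Value per part = 290 / 10 = 29
Shares: 2*29=58, 7*29=203, 1*29=29
Third share = 29, second share = 203
Difference = |29 - 203| = 174

174


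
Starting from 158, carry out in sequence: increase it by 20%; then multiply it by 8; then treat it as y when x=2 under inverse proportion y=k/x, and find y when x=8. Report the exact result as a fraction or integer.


Start with 158.
Step 1: Increase by 20%: 158 * 120/100 = 948/5
Step 2: Multiply by 8: 948/5 * 8 = 7584/5
Step 3: Inverse prop: k = (7584/5)*2; new y = k/8 = 7584/5*2/8 = 1896/5
Final result = 1896/5

1896/5


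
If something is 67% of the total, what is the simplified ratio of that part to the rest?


Part = 67%, Remainder = 33%
Ratio = 67:33
GCD(67, 33) = 1
Simplify: 67:33 = 67:33

67:33


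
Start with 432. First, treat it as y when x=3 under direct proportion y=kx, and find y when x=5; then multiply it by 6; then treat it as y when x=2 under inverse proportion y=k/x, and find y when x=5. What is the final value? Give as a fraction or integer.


Start with 432.
Step 1: Direct prop: k = (432)/3; new y = k*5 = 432*5/3 = 720
Step 2: Multiply by 6: 720 * 6 = 4320
Step 3: Inverse prop: k = (4320)*2; new y = k/5 = 4320*2/5 = 1728
Final result = 1728

1728


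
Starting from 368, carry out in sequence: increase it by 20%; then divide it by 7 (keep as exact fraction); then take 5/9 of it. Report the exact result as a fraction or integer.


Start with 368.
Step 1: Increase by 20%: 368 * 120/100 = 2208/5
Step 2: Divide by 7: 2208/5 / 7 = 2208/35
Step 3: Take 5/9: 2208/35 * 5/9 = 736/21
Final result = 736/21

736/21


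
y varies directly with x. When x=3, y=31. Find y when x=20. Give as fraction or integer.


Direct proportion: y = kx
Find k: k = 31/3 = 31/3
Compute y at x=20: y = 31/3 * 20
y = 620/3

620/3


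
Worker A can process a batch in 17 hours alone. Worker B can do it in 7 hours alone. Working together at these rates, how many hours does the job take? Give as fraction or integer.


Rate of A = 1/17 job per hour
Rate of B = 1/7 job per hour
Combined rate = 1/17 + 1/7
Find common denominator: (7 + 17)/(17*7) = 24/119
Combined rate = 24/119 job per hour
Time together = 1 / (24/119) = 119/24 hours

119/24


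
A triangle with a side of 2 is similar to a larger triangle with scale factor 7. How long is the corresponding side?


Similar triangles have proportional sides
Scale factor = 7
Smaller side = 2
Corresponding larger side = 2 * 7
= 14

14


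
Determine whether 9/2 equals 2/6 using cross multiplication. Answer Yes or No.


Cross multiply to check 9/2 = 2/6
Left cross product: 9 * 6 = 54
Right cross product: 2 * 2 = 4
54 != 4
Not equal, so proportions differ => No

No


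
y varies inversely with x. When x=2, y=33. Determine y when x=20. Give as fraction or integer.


Inverse proportion: y = k/x
Find k: k = 2 * 33 = 66
Compute y at x=20: y = 66/20
y = 33/10

33/10


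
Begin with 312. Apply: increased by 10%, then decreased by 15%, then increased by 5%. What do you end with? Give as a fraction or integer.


Start: 312
Step 1: increase by 10% => multiply by 110/100
  312 * 110/100 = 1716/5
Step 2: decrease by 15% => multiply by 85/100
  1716/5 * 85/100 = 7293/25
Step 3: increase by 5% => multiply by 105/100
  7293/25 * 105/100 = 153153/500
Final value = 153153/500

153153/500


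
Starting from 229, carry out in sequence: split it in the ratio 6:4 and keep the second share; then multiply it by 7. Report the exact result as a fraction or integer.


Start with 229.
Step 1: Split 6:4, second share = 229 * 4/10 = 458/5
Step 2: Multiply by 7: 458/5 * 7 = 3206/5
Final result = 3206/5

3206/5


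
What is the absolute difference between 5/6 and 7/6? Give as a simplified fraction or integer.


Simplify: 5/6 = 5/6 and 7/6 = 7/6
Find common denominator: LCD = 6
Convert: 5/6 and 7/6
Difference = |5 - 7|/6 = 2/6
Simplified = 1/3

1/3


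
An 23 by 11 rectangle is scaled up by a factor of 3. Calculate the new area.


Original dimensions: 23 x 11
Enlargement factor = 3
New width = 23 * 3 = 69
New height = 11 * 3 = 33
New area = 69 * 33 = 2277

2277


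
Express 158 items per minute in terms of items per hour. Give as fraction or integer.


Converting from per minute to per hour
Rate = 158 items per minute
Multiply by 60: 158 * 60
= 9480 items per hour

9480


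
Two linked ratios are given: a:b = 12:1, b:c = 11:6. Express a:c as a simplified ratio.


Given a:b = 12:1 and b:c = 11:6
Make b consistent. Multiply first ratio by 11: a:b = 132:11
Multiply second ratio by 1: b:c = 11:6
Now b = 11 in both, so a:b:c = 132:11:6
Therefore a:c = 132:6
Simplify by GCD: a:c = 22:1

22:1


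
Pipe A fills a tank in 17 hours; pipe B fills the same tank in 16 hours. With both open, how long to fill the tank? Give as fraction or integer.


Rate of A = 1/17 job per hour
Rate of B = 1/16 job per hour
Combined rate = 1/17 + 1/16
Find common denominator: (16 + 17)/(17*16) = 33/272
Combined rate = 33/272 job per hour
Time together = 1 / (33/272) = 272/33 hours

272/33


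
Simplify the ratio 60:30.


Find GCD(60, 30)
GCD = 30
Divide both by 30: 60/30 = 2, 30/30 = 1
Simplified ratio = 2:1

2:1


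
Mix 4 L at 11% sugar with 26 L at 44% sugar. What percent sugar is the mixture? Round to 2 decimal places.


Solute in mixture 1 = 11% of 4 L = 4*11/100 = 11/25 L
Solute in mixture 2 = 44% of 26 L = 26*44/100 = 286/25 L
Total solute = 11/25 + 286/25 = 297/25 L
Total volume = 4 + 26 = 30 L
Final concentration = 297/25/30 * 100 = 39.60%

39.60


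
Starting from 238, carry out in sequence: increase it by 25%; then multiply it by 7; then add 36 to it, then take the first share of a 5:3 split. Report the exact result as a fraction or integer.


Start with 238.
Step 1: Increase by 25%: 238 * 125/100 = 595/2
Step 2: Multiply by 7: 595/2 * 7 = 4165/2
Step 3: Add 36: 4165/2+36=4237/2; split 5:3 first = 4237/2*5/8 = 21185/16
Final result = 21185/16

21185/16


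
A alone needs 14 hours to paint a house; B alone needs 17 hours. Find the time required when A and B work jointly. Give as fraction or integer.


Rate of A = 1/14 job per hour
Rate of B = 1/17 job per hour
Combined rate = 1/14 + 1/17
Find common denominator: (17 + 14)/(14*17) = 31/238
Combined rate = 31/238 job per hour
Time together = 1 / (31/238) = 238/31 hours

238/31


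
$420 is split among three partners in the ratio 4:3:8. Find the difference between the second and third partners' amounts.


Total parts = 4 + 3 + 8 = 15
Value per part = 420 / 15 = 28
Shares: 4*28=112, 3*28=84, 8*28=224
Second share = 84, third share = 224
Difference = |84 - 224| = 140

140


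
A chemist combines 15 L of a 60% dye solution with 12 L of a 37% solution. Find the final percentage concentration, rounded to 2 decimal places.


Solute in mixture 1 = 60% of 15 L = 15*60/100 = 9 L
Solute in mixture 2 = 37% of 12 L = 12*37/100 = 111/25 L
Total solute = 9 + 111/25 = 336/25 L
Total volume = 15 + 12 = 27 L
Final concentration = 336/25/27 * 100 = 49.78%

49.78


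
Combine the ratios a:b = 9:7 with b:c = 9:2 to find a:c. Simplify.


Given a:b = 9:7 and b:c = 9:2
Make b consistent. Multiply first ratio by 9: a:b = 81:63
Multiply second ratio by 7: b:c = 63:14
Now b = 63 in both, so a:b:c = 81:63:14
Therefore a:c = 81:14
Simplify by GCD: a:c = 81:14

81:14


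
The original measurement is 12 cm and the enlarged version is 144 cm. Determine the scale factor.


Original length = 12 cm
Scaled length = 144 cm
Scale factor = 144 / 12
= 12

12


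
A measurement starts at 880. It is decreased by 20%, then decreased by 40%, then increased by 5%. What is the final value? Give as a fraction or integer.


Start: 880
Step 1: decrease by 20% => multiply by 80/100
  880 * 80/100 = 704
Step 2: decrease by 40% => multiply by 60/100
  704 * 60/100 = 2112/5
Step 3: increase by 5% => multiply by 105/100
  2112/5 * 105/100 = 11088/25
Final value = 11088/25

11088/25


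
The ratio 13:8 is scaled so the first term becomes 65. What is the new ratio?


Original ratio: 13:8
First term target: 65
Scale factor = 65 / 13 = 5
Multiply second term: 8 * 5 = 40
Equivalent ratio = 65:40

65:40


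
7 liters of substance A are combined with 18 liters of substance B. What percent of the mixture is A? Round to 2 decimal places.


Volume of A = 7 L
Volume of B = 18 L
Total volume = 7 + 18 = 25 L
Percentage of A = (7/25) * 100
= 28.00%

28.00


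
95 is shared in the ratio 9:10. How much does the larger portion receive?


Total parts = 9 + 10 = 19
Value per part = 95 / 19 = 5
First share = 9 * 5 = 45
Second share = 10 * 5 = 50
Larger share = 50

50


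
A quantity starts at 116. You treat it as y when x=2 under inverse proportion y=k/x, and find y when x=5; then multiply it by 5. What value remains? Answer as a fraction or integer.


Start with 116.
Step 1: Inverse prop: k = (116)*2; new y = k/5 = 116*2/5 = 232/5
Step 2: Multiply by 5: 232/5 * 5 = 232
Final result = 232

232


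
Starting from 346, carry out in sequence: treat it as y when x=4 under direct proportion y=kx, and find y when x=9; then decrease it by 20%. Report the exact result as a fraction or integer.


Start with 346.
Step 1: Direct prop: k = (346)/4; new y = k*9 = 346*9/4 = 1557/2
Step 2: Decrease by 20%: 1557/2 * 80/100 = 3114/5
Final result = 3114/5

3114/5


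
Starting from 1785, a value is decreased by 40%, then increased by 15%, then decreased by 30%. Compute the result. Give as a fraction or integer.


Start: 1785
Step 1: decrease by 40% => multiply by 60/100
  1785 * 60/100 = 1071
Step 2: increase by 15% => multiply by 115/100
  1071 * 115/100 = 24633/20
Step 3: decrease by 30% => multiply by 70/100
  24633/20 * 70/100 = 172431/200
Final value = 172431/200

172431/200


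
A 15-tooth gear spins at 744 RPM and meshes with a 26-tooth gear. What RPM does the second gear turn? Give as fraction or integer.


Gear ratio: teeth_A * RPM_A = teeth_B * RPM_B
15 * 744 = 26 * RPM_B
11160 = 26 * RPM_B
RPM_B = 11160 / 26
RPM_B = 5580/13

5580/13


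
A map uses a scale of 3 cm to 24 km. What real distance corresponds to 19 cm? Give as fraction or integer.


Map scale: 3 cm = 24 km
Measured distance on map = 19 cm
Set up proportion: 19 * 24 / 3
= 456 / 3
= 152 km

152


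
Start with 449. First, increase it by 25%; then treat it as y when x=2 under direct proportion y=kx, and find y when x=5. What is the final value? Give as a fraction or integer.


Start with 449.
Step 1: Increase by 25%: 449 * 125/100 = 2245/4
Step 2: Direct prop: k = (2245/4)/2; new y = k*5 = 2245/4*5/2 = 11225/8
Final result = 11225/8

11225/8


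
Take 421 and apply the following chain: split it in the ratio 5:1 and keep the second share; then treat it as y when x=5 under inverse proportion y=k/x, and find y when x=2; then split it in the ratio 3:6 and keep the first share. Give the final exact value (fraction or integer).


Start with 421.
Step 1: Split 5:1, second share = 421 * 1/6 = 421/6
Step 2: Inverse prop: k = (421/6)*5; new y = k/2 = 421/6*5/2 = 2105/12
Step 3: Split 3:6, first share = 2105/12 * 3/9 = 2105/36
Final result = 2105/36

2105/36


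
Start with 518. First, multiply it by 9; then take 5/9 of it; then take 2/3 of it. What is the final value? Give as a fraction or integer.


Start with 518.
Step 1: Multiply by 9: 518 * 9 = 4662
Step 2: Take 5/9: 4662 * 5/9 = 2590
Step 3: Take 2/3: 2590 * 2/3 = 5180/3
Final result = 5180/3

5180/3


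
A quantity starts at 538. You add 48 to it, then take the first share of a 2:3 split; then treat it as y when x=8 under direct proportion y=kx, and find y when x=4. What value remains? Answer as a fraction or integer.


Start with 538.
Step 1: Add 48: 538+48=586; split 2:3 first = 586*2/5 = 1172/5
Step 2: Direct prop: k = (1172/5)/8; new y = k*4 = 1172/5*4/8 = 586/5
Final result = 586/5

586/5


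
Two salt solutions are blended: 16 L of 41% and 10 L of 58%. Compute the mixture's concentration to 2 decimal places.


Solute in mixture 1 = 41% of 16 L = 16*41/100 = 164/25 L
Solute in mixture 2 = 58% of 10 L = 10*58/100 = 29/5 L
Total solute = 164/25 + 29/5 = 309/25 L
Total volume = 16 + 10 = 26 L
Final concentration = 309/25/26 * 100 = 47.54%

47.54


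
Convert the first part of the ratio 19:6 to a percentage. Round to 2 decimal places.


Total parts = 19 + 6 = 25
First part fraction = 19/25
Percentage = (19/25) * 100
= 0.76 * 100
= 76.00%

76.00


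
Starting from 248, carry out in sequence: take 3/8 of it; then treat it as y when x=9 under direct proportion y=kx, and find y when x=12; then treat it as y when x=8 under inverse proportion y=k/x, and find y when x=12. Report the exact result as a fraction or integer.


Start with 248.
Step 1: Take 3/8: 248 * 3/8 = 93
Step 2: Direct prop: k = (93)/9; new y = k*12 = 93*12/9 = 124
Step 3: Inverse prop: k = (124)*8; new y = k/12 = 124*8/12 = 248/3
Final result = 248/3

248/3


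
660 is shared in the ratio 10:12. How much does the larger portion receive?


Total parts = 10 + 12 = 22
Value per part = 660 / 22 = 30
First share = 10 * 30 = 300
Second share = 12 * 30 = 360
Larger share = 360

360


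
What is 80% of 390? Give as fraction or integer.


Compute 80% of 390
Convert percentage: 80% = 80/100
Multiply: 390 * 80/100
= 31200/100
= 312

312


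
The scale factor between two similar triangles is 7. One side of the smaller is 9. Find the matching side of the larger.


Similar triangles have proportional sides
Scale factor = 7
Smaller side = 9
Corresponding larger side = 9 * 7
= 63

63


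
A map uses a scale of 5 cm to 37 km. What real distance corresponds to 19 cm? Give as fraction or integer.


Map scale: 5 cm = 37 km
Measured distance on map = 19 cm
Set up proportion: 19 * 37 / 5
= 703 / 5
= 703/5 km

703/5


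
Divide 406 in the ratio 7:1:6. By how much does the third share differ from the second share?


Total parts = 7 + 1 + 6 = 14
Value per part = 406 / 14 = 29
Shares: 7*29=203, 1*29=29, 6*29=174
Third share = 174, second share = 29
Difference = |174 - 29| = 145

145


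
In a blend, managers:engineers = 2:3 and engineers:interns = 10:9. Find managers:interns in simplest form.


Given a:b = 2:3 and b:c = 10:9
Make b consistent. Multiply first ratio by 10: a:b = 20:30
Multiply second ratio by 3: b:c = 30:27
Now b = 30 in both, so a:b:c = 20:30:27
Therefore a:c = 20:27
Simplify by GCD: a:c = 20:27

20:27


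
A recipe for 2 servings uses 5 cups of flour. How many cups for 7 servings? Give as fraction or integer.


Original: 5 cups for 2 servings
Target servings = 7
Scaling factor = 7/2
New amount = 5 * 7/2
= 35/2
= 35/2 cups

35/2


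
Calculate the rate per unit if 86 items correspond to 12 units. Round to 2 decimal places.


Total items = 86
Number of units = 12
Unit rate = 86 / 12
= 7.17 items per unit

7.17


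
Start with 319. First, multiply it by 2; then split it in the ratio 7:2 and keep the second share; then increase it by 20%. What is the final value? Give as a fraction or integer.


Start with 319.
Step 1: Multiply by 2: 319 * 2 = 638
Step 2: Split 7:2, second share = 638 * 2/9 = 1276/9
Step 3: Increase by 20%: 1276/9 * 120/100 = 2552/15
Final result = 2552/15

2552/15


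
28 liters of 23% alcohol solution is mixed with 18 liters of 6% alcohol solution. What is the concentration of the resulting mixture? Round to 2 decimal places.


Solute in mixture 1 = 23% of 28 L = 28*23/100 = 161/25 L
Solute in mixture 2 = 6% of 18 L = 18*6/100 = 27/25 L
Total solute = 161/25 + 27/25 = 188/25 L
Total volume = 28 + 18 = 46 L
Final concentration = 188/25/46 * 100 = 16.35%

16.35


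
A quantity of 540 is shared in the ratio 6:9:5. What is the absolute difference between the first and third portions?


Total parts = 6 + 9 + 5 = 20
Value per part = 540 / 20 = 27
Shares: 6*27=162, 9*27=243, 5*27=135
First share = 162, third share = 135
Difference = |162 - 135| = 27

27


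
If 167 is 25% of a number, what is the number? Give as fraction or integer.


Given: 167 is 25% of the whole
Set up: 167 = 25/100 * whole
whole = 167 * 100 / 25
whole = 16700 / 25
whole = 668

668


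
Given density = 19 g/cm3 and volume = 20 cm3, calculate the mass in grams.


Using mass = density * volume
Density = 19 g/cm3
Volume = 20 cm3
Mass = 19 * 20
= 380 g

380


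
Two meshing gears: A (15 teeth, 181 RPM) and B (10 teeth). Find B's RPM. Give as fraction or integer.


Gear ratio: teeth_A * RPM_A = teeth_B * RPM_B
15 * 181 = 10 * RPM_B
2715 = 10 * RPM_B
RPM_B = 2715 / 10
RPM_B = 543/2

543/2


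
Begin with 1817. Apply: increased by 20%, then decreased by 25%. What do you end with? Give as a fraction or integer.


Start: 1817
Step 1: increase by 20% => multiply by 120/100
  1817 * 120/100 = 10902/5
Step 2: decrease by 25% => multiply by 75/100
  10902/5 * 75/100 = 16353/10
Final value = 16353/10

16353/10


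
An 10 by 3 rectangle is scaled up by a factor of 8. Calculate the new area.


Original dimensions: 10 x 3
Enlargement factor = 8
New width = 10 * 8 = 80
New height = 3 * 8 = 24
New area = 80 * 24 = 1920

1920


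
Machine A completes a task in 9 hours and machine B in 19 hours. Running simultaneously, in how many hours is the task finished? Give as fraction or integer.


Rate of A = 1/9 job per hour
Rate of B = 1/19 job per hour
Combined rate = 1/9 + 1/19
Find common denominator: (19 + 9)/(9*19) = 28/171
Combined rate = 28/171 job per hour
Time together = 1 / (28/171) = 171/28 hours

171/28


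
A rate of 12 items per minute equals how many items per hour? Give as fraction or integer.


Converting from per minute to per hour
Rate = 12 items per minute
Multiply by 60: 12 * 60
= 720 items per hour

720


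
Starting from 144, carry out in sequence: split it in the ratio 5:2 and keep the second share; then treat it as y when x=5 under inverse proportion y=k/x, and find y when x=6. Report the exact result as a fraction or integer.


Start with 144.
Step 1: Split 5:2, second share = 144 * 2/7 = 288/7
Step 2: Inverse prop: k = (288/7)*5; new y = k/6 = 288/7*5/6 = 240/7
Final result = 240/7

240/7


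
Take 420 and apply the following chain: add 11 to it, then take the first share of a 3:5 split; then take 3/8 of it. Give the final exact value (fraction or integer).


Start with 420.
Step 1: Add 11: 420+11=431; split 3:5 first = 431*3/8 = 1293/8
Step 2: Take 3/8: 1293/8 * 3/8 = 3879/64
Final result = 3879/64

3879/64


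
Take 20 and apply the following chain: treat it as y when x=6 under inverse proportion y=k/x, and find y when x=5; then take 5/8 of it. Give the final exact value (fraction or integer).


Start with 20.
Step 1: Inverse prop: k = (20)*6; new y = k/5 = 20*6/5 = 24
Step 2: Take 5/8: 24 * 5/8 = 15
Final result = 15

15


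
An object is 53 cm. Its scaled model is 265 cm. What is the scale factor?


Original length = 53 cm
Scaled length = 265 cm
Scale factor = 265 / 53
= 5

5


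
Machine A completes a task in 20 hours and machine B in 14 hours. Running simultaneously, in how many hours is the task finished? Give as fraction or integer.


Rate of A = 1/20 job per hour
Rate of B = 1/14 job per hour
Combined rate = 1/20 + 1/14
Find common denominator: (14 + 20)/(20*14) = 34/280
Combined rate = 17/140 job per hour
Time together = 1 / (17/140) = 140/17 hours

140/17


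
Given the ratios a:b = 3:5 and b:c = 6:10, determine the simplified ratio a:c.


Given a:b = 3:5 and b:c = 6:10
Make b consistent. Multiply first ratio by 6: a:b = 18:30
Multiply second ratio by 5: b:c = 30:50
Now b = 30 in both, so a:b:c = 18:30:50
Therefore a:c = 18:50
Simplify by GCD: a:c = 9:25

9:25


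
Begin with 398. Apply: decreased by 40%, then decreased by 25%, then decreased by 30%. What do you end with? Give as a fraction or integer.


Start: 398
Step 1: decrease by 40% => multiply by 60/100
  398 * 60/100 = 1194/5
Step 2: decrease by 25% => multiply by 75/100
  1194/5 * 75/100 = 1791/10
Step 3: decrease by 30% => multiply by 70/100
  1791/10 * 70/100 = 12537/100
Final value = 12537/100

12537/100


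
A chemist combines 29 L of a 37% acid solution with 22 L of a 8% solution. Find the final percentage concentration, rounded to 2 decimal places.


Solute in mixture 1 = 37% of 29 L = 29*37/100 = 1073/100 L
Solute in mixture 2 = 8% of 22 L = 22*8/100 = 44/25 L
Total solute = 1073/100 + 44/25 = 1249/100 L
Total volume = 29 + 22 = 51 L
Final concentration = 1249/100/51 * 100 = 24.49%

24.49


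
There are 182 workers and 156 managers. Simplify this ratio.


Find GCD(182, 156)
GCD = 26
Divide both by 26: 182/26 = 7, 156/26 = 6
Simplified ratio = 7:6

7:6


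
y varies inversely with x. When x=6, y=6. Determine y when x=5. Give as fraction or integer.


Inverse proportion: y = k/x
Find k: k = 6 * 6 = 36
Compute y at x=5: y = 36/5
y = 36/5

36/5


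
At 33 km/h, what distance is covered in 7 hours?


Using distance = speed * time
Speed = 33 km/h
Time = 7 hours
Distance = 33 * 7
= 231 km

231


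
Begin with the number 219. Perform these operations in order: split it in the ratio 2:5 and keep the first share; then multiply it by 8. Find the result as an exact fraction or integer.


Start with 219.
Step 1: Split 2:5, first share = 219 * 2/7 = 438/7
Step 2: Multiply by 8: 438/7 * 8 = 3504/7
Final result = 3504/7

3504/7


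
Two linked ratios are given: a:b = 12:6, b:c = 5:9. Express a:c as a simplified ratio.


Given a:b = 12:6 and b:c = 5:9
Make b consistent. Multiply first ratio by 5: a:b = 60:30
Multiply second ratio by 6: b:c = 30:54
Now b = 30 in both, so a:b:c = 60:30:54
Therefore a:c = 60:54
Simplify by GCD: a:c = 10:9

10:9


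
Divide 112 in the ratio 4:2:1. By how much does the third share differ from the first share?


Total parts = 4 + 2 + 1 = 7
Value per part = 112 / 7 = 16
Shares: 4*16=64, 2*16=32, 1*16=16
Third share = 16, first share = 64
Difference = |16 - 64| = 48

48


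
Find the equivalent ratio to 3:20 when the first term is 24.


Original ratio: 3:20
First term target: 24
Scale factor = 24 / 3 = 8
Multiply second term: 20 * 8 = 160
Equivalent ratio = 24:160

24:160


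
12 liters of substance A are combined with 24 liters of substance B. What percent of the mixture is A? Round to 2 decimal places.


Volume of A = 12 L
Volume of B = 24 L
Total volume = 12 + 24 = 36 L
Percentage of A = (12/36) * 100
= 33.33%

33.33


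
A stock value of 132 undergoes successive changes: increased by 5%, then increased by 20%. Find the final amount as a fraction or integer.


Start: 132
Step 1: increase by 5% => multiply by 105/100
  132 * 105/100 = 693/5
Step 2: increase by 20% => multiply by 120/100
  693/5 * 120/100 = 4158/25
Final value = 4158/25

4158/25


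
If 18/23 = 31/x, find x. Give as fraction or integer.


Setting up: 18/23 = 31/x
Cross multiply: 18 * x = 23 * 31
18x = 713
x = 713/18
x = 713/18

713/18


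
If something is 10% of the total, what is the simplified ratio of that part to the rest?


Part = 10%, Remainder = 90%
Ratio = 10:90
GCD(10, 90) = 10
Simplify: 1:9 = 1:9

1:9


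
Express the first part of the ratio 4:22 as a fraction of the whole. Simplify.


Total parts = 4 + 22 = 26
First part fraction = 4/26
Simplify: 4/26 = 2/13

2/13


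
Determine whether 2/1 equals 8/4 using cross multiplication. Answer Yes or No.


Cross multiply to check 2/1 = 8/4
Left cross product: 2 * 4 = 8
Right cross product: 1 * 8 = 8
8 = 8
Equal, so proportions match => Yes

Yes


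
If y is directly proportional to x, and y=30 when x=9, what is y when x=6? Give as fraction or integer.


Direct proportion: y = kx
Find k: k = 30/9 = 10/3
Compute y at x=6: y = 10/3 * 6
y = 20

20


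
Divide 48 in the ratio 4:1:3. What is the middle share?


Ratio = 4:1:3
Total parts = 4 + 1 + 3 = 8
Value per part = 48 / 8 = 6
First share = 4 * 6 = 24
Middle share = 1 * 6 = 6
Third share = 3 * 6 = 18

6


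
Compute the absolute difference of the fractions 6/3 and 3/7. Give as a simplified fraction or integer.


Simplify: 6/3 = 2 and 3/7 = 3/7
Find common denominator: LCD = 7
Convert: 14/7 and 3/7
Difference = |14 - 3|/7 = 11/7
Simplified = 11/7

11/7


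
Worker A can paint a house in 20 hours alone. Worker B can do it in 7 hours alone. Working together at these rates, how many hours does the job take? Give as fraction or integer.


Rate of A = 1/20 job per hour
Rate of B = 1/7 job per hour
Combined rate = 1/20 + 1/7
Find common denominator: (7 + 20)/(20*7) = 27/140
Combined rate = 27/140 job per hour
Time together = 1 / (27/140) = 140/27 hours

140/27


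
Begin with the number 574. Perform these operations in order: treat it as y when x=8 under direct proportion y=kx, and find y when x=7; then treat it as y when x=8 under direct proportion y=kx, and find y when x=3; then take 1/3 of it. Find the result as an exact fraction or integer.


Start with 574.
Step 1: Direct prop: k = (574)/8; new y = k*7 = 574*7/8 = 2009/4
Step 2: Direct prop: k = (2009/4)/8; new y = k*3 = 2009/4*3/8 = 6027/32
Step 3: Take 1/3: 6027/32 * 1/3 = 2009/32
Final result = 2009/32

2009/32


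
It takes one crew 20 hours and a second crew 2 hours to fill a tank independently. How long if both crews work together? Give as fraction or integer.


Rate of A = 1/20 job per hour
Rate of B = 1/2 job per hour
Combined rate = 1/20 + 1/2
Find common denominator: (2 + 20)/(20*2) = 22/40
Combined rate = 11/20 job per hour
Time together = 1 / (11/20) = 20/11 hours

20/11


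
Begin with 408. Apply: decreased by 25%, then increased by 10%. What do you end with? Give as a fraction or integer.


Start: 408
Step 1: decrease by 25% => multiply by 75/100
  408 * 75/100 = 306
Step 2: increase by 10% => multiply by 110/100
  306 * 110/100 = 1683/5
Final value = 1683/5

1683/5


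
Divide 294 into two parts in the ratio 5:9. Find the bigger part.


Total parts = 5 + 9 = 14
Value per part = 294 / 14 = 21
First share = 5 * 21 = 105
Second share = 9 * 21 = 189
Larger share = 189

189


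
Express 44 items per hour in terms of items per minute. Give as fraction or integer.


Converting from per hour to per minute
Rate = 44 items per hour
Divide by 60: 44/60
= 11/15 items per minute

11/15


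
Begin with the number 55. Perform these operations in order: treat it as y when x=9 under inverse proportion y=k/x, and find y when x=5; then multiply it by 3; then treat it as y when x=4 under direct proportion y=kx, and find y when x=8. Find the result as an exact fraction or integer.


Start with 55.
Step 1: Inverse prop: k = (55)*9; new y = k/5 = 55*9/5 = 99
Step 2: Multiply by 3: 99 * 3 = 297
Step 3: Direct prop: k = (297)/4; new y = k*8 = 297*8/4 = 594
Final result = 594

594


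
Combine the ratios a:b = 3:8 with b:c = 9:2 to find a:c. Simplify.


Given a:b = 3:8 and b:c = 9:2
Make b consistent. Multiply first ratio by 9: a:b = 27:72
Multiply second ratio by 8: b:c = 72:16
Now b = 72 in both, so a:b:c = 27:72:16
Therefore a:c = 27:16
Simplify by GCD: a:c = 27:16

27:16


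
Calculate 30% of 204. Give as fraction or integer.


Compute 30% of 204
Convert percentage: 30% = 30/100
Multiply: 204 * 30/100
= 6120/100
= 306/5

306/5


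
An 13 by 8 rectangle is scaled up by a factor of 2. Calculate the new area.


Original dimensions: 13 x 8
Enlargement factor = 2
New width = 13 * 2 = 26
New height = 8 * 2 = 16
New area = 26 * 16 = 416

416


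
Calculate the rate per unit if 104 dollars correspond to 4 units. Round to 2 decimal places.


Total dollars = 104
Number of units = 4
Unit rate = 104 / 4
= 26 dollars per unit

26


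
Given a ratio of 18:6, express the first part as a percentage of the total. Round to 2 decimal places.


Total parts = 18 + 6 = 24
First part fraction = 18/24
Percentage = (18/24) * 100
= 0.75 * 100
= 75.00%

75.00


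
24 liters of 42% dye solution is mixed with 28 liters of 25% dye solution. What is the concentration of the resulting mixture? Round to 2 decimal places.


Solute in mixture 1 = 42% of 24 L = 24*42/100 = 252/25 L
Solute in mixture 2 = 25% of 28 L = 28*25/100 = 7 L
Total solute = 252/25 + 7 = 427/25 L
Total volume = 24 + 28 = 52 L
Final concentration = 427/25/52 * 100 = 32.85%

32.85


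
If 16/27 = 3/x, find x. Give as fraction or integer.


Setting up: 16/27 = 3/x
Cross multiply: 16 * x = 27 * 3
16x = 81
x = 81/16
x = 81/16

81/16


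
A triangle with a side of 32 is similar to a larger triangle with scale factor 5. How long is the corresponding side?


Similar triangles have proportional sides
Scale factor = 5
Smaller side = 32
Corresponding larger side = 32 * 5
= 160

160


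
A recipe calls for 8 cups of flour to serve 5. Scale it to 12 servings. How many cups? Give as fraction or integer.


Original: 8 cups for 5 servings
Target servings = 12
Scaling factor = 12/5
New amount = 8 * 12/5
= 96/5
= 96/5 cups

96/5


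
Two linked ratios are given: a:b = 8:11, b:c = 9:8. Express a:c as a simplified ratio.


Given a:b = 8:11 and b:c = 9:8
Make b consistent. Multiply first ratio by 9: a:b = 72:99
Multiply second ratio by 11: b:c = 99:88
Now b = 99 in both, so a:b:c = 72:99:88
Therefore a:c = 72:88
Simplify by GCD: a:c = 9:11

9:11


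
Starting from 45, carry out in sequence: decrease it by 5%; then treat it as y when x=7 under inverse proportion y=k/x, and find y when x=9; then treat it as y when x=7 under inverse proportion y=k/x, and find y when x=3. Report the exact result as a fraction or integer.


Start with 45.
Step 1: Decrease by 5%: 45 * 95/100 = 171/4
Step 2: Inverse prop: k = (171/4)*7; new y = k/9 = 171/4*7/9 = 133/4
Step 3: Inverse prop: k = (133/4)*7; new y = k/3 = 133/4*7/3 = 931/12
Final result = 931/12

931/12


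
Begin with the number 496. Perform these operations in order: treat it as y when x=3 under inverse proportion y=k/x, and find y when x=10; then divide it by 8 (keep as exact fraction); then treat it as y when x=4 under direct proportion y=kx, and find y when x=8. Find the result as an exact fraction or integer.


Start with 496.
Step 1: Inverse prop: k = (496)*3; new y = k/10 = 496*3/10 = 744/5
Step 2: Divide by 8: 744/5 / 8 = 93/5
Step 3: Direct prop: k = (93/5)/4; new y = k*8 = 93/5*8/4 = 186/5
Final result = 186/5

186/5


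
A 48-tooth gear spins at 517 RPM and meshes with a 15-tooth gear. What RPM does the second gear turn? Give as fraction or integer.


Gear ratio: teeth_A * RPM_A = teeth_B * RPM_B
48 * 517 = 15 * RPM_B
24816 = 15 * RPM_B
RPM_B = 24816 / 15
RPM_B = 8272/5

8272/5


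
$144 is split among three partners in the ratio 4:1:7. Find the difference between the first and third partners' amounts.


Total parts = 4 + 1 + 7 = 12
Value per part = 144 / 12 = 12
Shares: 4*12=48, 1*12=12, 7*12=84
First share = 48, third share = 84
Difference = |48 - 84| = 36

36


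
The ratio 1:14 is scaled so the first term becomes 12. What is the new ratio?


Original ratio: 1:14
First term target: 12
Scale factor = 12 / 1 = 12
Multiply second term: 14 * 12 = 168
Equivalent ratio = 12:168

12:168


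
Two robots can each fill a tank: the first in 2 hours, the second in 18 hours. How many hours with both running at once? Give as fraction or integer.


Rate of A = 1/2 job per hour
Rate of B = 1/18 job per hour
Combined rate = 1/2 + 1/18
Find common denominator: (18 + 2)/(2*18) = 20/36
Combined rate = 5/9 job per hour
Time together = 1 / (5/9) = 9/5 hours

9/5


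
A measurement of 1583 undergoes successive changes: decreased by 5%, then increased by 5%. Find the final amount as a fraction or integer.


Start: 1583
Step 1: decrease by 5% => multiply by 95/100
  1583 * 95/100 = 30077/20
Step 2: increase by 5% => multiply by 105/100
  30077/20 * 105/100 = 631617/400
Final value = 631617/400

631617/400


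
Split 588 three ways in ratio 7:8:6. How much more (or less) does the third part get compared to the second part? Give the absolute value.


Total parts = 7 + 8 + 6 = 21
Value per part = 588 / 21 = 28
Shares: 7*28=196, 8*28=224, 6*28=168
Third share = 168, second share = 224
Difference = |168 - 224| = 56

56


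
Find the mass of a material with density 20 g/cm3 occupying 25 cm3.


Using mass = density * volume
Density = 20 g/cm3
Volume = 25 cm3
Mass = 20 * 25
= 500 g

500


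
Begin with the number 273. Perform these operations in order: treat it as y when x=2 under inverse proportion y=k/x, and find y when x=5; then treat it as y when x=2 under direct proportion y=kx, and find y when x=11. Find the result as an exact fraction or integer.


Start with 273.
Step 1: Inverse prop: k = (273)*2; new y = k/5 = 273*2/5 = 546/5
Step 2: Direct prop: k = (546/5)/2; new y = k*11 = 546/5*11/2 = 3003/5
Final result = 3003/5

3003/5


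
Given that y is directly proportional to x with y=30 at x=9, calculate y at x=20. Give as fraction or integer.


Direct proportion: y = kx
Find k: k = 30/9 = 10/3
Compute y at x=20: y = 10/3 * 20
y = 200/3

200/3


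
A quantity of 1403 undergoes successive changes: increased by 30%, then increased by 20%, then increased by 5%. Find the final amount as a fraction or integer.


Start: 1403
Step 1: increase by 30% => multiply by 130/100
  1403 * 130/100 = 18239/10
Step 2: increase by 20% => multiply by 120/100
  18239/10 * 120/100 = 54717/25
Step 3: increase by 5% => multiply by 105/100
  54717/25 * 105/100 = 1149057/500
Final value = 1149057/500

1149057/500


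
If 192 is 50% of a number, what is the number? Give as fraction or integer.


Given: 192 is 50% of the whole
Set up: 192 = 50/100 * whole
whole = 192 * 100 / 50
whole = 19200 / 50
whole = 384

384


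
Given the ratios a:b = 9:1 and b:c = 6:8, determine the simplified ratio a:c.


Given a:b = 9:1 and b:c = 6:8
Make b consistent. Multiply first ratio by 6: a:b = 54:6
Multiply second ratio by 1: b:c = 6:8
Now b = 6 in both, so a:b:c = 54:6:8
Therefore a:c = 54:8
Simplify by GCD: a:c = 27:4

27:4


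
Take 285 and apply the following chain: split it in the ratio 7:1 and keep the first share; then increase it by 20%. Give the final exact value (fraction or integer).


Start with 285.
Step 1: Split 7:1, first share = 285 * 7/8 = 1995/8
Step 2: Increase by 20%: 1995/8 * 120/100 = 1197/4
Final result = 1197/4

1197/4


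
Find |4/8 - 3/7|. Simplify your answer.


Simplify: 4/8 = 1/2 and 3/7 = 3/7
Find common denominator: LCD = 14
Convert: 7/14 and 6/14
Difference = |7 - 6|/14 = 1/14
Simplified = 1/14

1/14


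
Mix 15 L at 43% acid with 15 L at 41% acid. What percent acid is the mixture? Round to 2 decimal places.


Solute in mixture 1 = 43% of 15 L = 15*43/100 = 129/20 L
Solute in mixture 2 = 41% of 15 L = 15*41/100 = 123/20 L
Total solute = 129/20 + 123/20 = 63/5 L
Total volume = 15 + 15 = 30 L
Final concentration = 63/5/30 * 100 = 42.00%

42.00


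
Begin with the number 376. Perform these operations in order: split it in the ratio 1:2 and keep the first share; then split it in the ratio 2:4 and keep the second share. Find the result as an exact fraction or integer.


Start with 376.
Step 1: Split 1:2, first share = 376 * 1/3 = 376/3
Step 2: Split 2:4, second share = 376/3 * 4/6 = 752/9
Final result = 752/9

752/9


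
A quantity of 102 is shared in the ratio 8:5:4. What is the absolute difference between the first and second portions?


Total parts = 8 + 5 + 4 = 17
Value per part = 102 / 17 = 6
Shares: 8*6=48, 5*6=30, 4*6=24
First share = 48, second share = 30
Difference = |48 - 30| = 18

18


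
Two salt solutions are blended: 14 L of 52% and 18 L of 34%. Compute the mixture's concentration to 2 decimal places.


Solute in mixture 1 = 52% of 14 L = 14*52/100 = 182/25 L
Solute in mixture 2 = 34% of 18 L = 18*34/100 = 153/25 L
Total solute = 182/25 + 153/25 = 67/5 L
Total volume = 14 + 18 = 32 L
Final concentration = 67/5/32 * 100 = 41.88%

41.88


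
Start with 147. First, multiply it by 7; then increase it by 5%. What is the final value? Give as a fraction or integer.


Start with 147.
Step 1: Multiply by 7: 147 * 7 = 1029
Step 2: Increase by 5%: 1029 * 105/100 = 21609/20
Final result = 21609/20

21609/20
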